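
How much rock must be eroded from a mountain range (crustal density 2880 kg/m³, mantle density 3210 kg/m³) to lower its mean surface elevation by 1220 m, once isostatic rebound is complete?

Net drop Δ = e − u = e − e ρ_c/ρ_m = e (ρ_m − ρ_c)/ρ_m.
e = Δ ρ_m/(ρ_m − ρ_c) = 1220 m × 3210/330 = 11900 m.

11900 m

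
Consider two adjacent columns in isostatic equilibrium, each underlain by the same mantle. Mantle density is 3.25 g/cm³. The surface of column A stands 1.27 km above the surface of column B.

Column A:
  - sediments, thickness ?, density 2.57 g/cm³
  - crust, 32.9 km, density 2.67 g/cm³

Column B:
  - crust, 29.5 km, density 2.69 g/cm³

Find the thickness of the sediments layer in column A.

2.3 km

Take the compensation level at the base of the deeper column (depth z_c below the surface of column A) and equate Σ ρ_i t_i down to z_c; mantle fills any gap and the z_c terms cancel.
Column A: x×2.57 + 32.9×2.67 + (z_c − 32.9 − x)×3.25
Column B: 1.27×0 + 29.5×2.69 + (z_c − 1.27 − 29.5)×3.25
The z_c×3.25 term appears on both sides and cancels. Collect the known terms of each column as K = Σ(ρt)_known − 3.25 × (depth of known layers): K_A = 87.843 − 3.25×32.9 = −19.082; K_B = 79.355 − 3.25×(1.27 + 29.5) = −20.6475.
Balance: K_A − x×(3.25 − 2.57) = K_B, so x = (K_A − K_B)/(3.25 − 2.57) = 1.5655/0.68 = 2.3 km.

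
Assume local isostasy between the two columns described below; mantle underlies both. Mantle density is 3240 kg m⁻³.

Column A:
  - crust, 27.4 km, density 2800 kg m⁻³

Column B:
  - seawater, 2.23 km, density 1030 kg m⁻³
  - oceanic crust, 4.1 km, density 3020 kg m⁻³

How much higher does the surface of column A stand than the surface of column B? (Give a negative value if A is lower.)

1.92 km

For any compensation level in the mantle, the mantle terms cancel and isostasy reduces to e = (Σt_A − Σt_B) − (Σ(ρt)_A − Σ(ρt)_B) / ρ_m.
Σt_A = 27.4 km; Σt_B = 6.33 km; Σ(ρt)_A = 76720; Σ(ρt)_B = 14678.9 (in km·kg m⁻³).
e = (27.4 − 6.33) − (76720 − 14678.9) / 3240 = 1.92 km.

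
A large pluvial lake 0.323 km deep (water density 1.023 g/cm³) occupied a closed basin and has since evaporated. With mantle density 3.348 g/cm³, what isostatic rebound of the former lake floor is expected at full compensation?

u = d ρ_w/ρ_m = 0.323 km × 1.023/3.348 = 0.0987 km.

0.0987 km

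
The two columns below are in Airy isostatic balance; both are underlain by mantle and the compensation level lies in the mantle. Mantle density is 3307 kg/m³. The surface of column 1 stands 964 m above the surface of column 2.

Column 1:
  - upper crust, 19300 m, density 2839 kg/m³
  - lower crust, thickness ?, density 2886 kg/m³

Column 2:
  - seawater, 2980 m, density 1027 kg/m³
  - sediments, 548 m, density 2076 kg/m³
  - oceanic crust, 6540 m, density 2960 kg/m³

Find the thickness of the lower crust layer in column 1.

9250 m

Take the compensation level at the base of the deeper column (depth z_c below the surface of column 1) and equate Σ ρ_i t_i down to z_c; mantle fills any gap and the z_c terms cancel.
Column 1: 19300×2839 + x×2886 + (z_c − 19300 − x)×3307
Column 2: 964×0 + 2980×1027 + 548×2076 + 6540×2960 + (z_c − 964 − 10068)×3307
The z_c×3307 term appears on both sides and cancels. Collect the known terms of each column as K = Σ(ρt)_known − 3307 × (depth of known layers): K_1 = 54792700 − 3307×19300 = −9032400; K_2 = 23556508 − 3307×(964 + 10068) = −12926316.
Balance: K_1 − x×(3307 − 2886) = K_2, so x = (K_1 − K_2)/(3307 − 2886) = 3893920/421 = 9250 m.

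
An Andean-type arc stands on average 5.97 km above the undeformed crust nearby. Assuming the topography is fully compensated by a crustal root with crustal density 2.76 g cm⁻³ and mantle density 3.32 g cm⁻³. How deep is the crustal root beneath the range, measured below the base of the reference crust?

29.4 km

By Archimedes' principle applied to the lithosphere: the weight of the topography is balanced by the buoyancy of the root, ρ_c h = (ρ_m − ρ_c) r.
r = h · ρ_c / (ρ_m − ρ_c) = 5.97 km × 2.76 / (3.32 − 2.76) = 29.4 km.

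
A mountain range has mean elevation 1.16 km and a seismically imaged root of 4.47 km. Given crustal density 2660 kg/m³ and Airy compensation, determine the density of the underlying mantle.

Airy balance: ρ_c h = (ρ_m − ρ_c) r → ρ_m = ρ_c (1 + h/r).
ρ_m = 2660 × (1 + 1.16 km/4.47 km) = 3350 kg/m³.

3350 kg/m³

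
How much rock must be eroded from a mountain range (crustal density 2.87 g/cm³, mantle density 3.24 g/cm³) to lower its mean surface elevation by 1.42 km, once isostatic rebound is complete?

Net drop Δ = e − u = e − e ρ_c/ρ_m = e (ρ_m − ρ_c)/ρ_m.
e = Δ ρ_m/(ρ_m − ρ_c) = 1.42 km × 3.24/0.37 = 12.4 km.

12.4 km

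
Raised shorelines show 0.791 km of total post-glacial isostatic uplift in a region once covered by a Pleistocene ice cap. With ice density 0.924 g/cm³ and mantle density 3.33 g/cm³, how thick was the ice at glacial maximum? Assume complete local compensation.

2.85 km

u = t ρ_ice/ρ_m → t = u ρ_m/ρ_ice = 0.791 km × 3.33/0.924 = 2.85 km.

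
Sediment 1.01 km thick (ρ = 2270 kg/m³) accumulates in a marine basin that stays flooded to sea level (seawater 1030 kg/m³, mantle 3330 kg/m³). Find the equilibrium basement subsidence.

Submarine loading: the sediment displaces seawater, and the subsidence is in turn flooded, so s (ρ_m − ρ_w) = t (ρ_sed − ρ_w).
s = 1.01 km × (2270 − 1030) / (3330 − 1030) = 0.545 km.

0.545 km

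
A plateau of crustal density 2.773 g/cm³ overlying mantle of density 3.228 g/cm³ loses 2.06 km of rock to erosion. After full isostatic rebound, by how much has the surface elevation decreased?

Rebound u = e ρ_c/ρ_m = 2.06 km × 2.773/3.228 = 1.77 km.
Net surface drop = e − u = 2.06 km − 1.77 km = e (ρ_m − ρ_c)/ρ_m = 0.29 km.

0.29 km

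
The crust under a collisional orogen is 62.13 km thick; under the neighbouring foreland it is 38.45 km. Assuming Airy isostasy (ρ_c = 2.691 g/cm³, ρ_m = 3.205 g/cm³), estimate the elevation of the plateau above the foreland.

3.8 km

Excess crust Δ = 62.13 km − 38.45 km = 23.68 km, split between elevation h and root r with h + r = Δ.
Airy balance ρ_c h = (ρ_m − ρ_c) r gives r = h ρ_c/(ρ_m − ρ_c), so h (1 + ρ_c/(ρ_m − ρ_c)) = Δ, i.e. h = Δ (ρ_m − ρ_c)/ρ_m.
h = 23.68 km × 0.514/3.205 = 3.8 km.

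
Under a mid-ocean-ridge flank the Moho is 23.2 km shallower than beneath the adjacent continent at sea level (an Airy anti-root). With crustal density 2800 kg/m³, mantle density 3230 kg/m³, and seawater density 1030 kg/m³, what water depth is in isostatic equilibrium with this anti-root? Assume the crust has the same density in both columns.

5.64 km

Replacing a thickness d of crust by seawater at the top must be balanced by replacing crust with mantle at the base: d (ρ_c − ρ_w) = a (ρ_m − ρ_c).
d = a (ρ_m − ρ_c)/(ρ_c − ρ_w) = 23.2 km × 430/1770 = 5.64 km.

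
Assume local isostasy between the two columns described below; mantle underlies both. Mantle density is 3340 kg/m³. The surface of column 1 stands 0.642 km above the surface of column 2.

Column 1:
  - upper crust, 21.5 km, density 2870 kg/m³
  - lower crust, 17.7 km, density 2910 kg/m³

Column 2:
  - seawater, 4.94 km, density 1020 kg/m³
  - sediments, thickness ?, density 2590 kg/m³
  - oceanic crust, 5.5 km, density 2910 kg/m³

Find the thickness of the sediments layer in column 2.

Take the compensation level at the base of the deeper column (depth z_c below the surface of column 1) and equate Σ ρ_i t_i down to z_c; mantle fills any gap and the z_c terms cancel.
Column 1: 21.5×2870 + 17.7×2910 + (z_c − 39.2)×3340
Column 2: 0.642×0 + 4.94×1020 + x×2590 + 5.5×2910 + (z_c − 0.642 − 10.44 − x)×3340
The z_c×3340 term appears on both sides and cancels. Collect the known terms of each column as K = Σ(ρt)_known − 3340 × (depth of known layers): K_1 = 113212 − 3340×39.2 = −17716; K_2 = 21043.8 − 3340×(0.642 + 10.44) = −15970.08.
Balance: K_1 = K_2 − x×(3340 − 2590), so x = (K_2 − K_1)/(3340 − 2590) = 1745.92/750 = 2.33 km.

2.33 km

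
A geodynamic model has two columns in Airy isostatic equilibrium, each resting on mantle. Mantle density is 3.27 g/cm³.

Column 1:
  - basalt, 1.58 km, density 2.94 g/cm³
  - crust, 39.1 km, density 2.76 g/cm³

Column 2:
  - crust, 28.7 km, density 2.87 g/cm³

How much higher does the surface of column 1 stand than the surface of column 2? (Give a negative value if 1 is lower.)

For any compensation level in the mantle, the mantle terms cancel and isostasy reduces to e = (Σt_1 − Σt_2) − (Σ(ρt)_1 − Σ(ρt)_2) / ρ_m.
Σt_1 = 40.68 km; Σt_2 = 28.7 km; Σ(ρt)_1 = 112.5612; Σ(ρt)_2 = 82.369 (in km·g/cm³).
e = (40.68 − 28.7) − (112.5612 − 82.369) / 3.27 = 2.75 km.

2.75 km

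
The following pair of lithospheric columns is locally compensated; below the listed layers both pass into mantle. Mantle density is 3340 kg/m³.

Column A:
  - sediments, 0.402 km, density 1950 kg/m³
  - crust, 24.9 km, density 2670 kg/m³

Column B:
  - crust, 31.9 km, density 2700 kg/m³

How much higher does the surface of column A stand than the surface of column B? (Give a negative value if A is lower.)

For any compensation level in the mantle, the mantle terms cancel and isostasy reduces to e = (Σt_A − Σt_B) − (Σ(ρt)_A − Σ(ρt)_B) / ρ_m.
Σt_A = 25.302 km; Σt_B = 31.9 km; Σ(ρt)_A = 67266.9; Σ(ρt)_B = 86130 (in km·kg/m³).
e = (25.302 − 31.9) − (67266.9 − 86130) / 3340 = −0.95 km.

−0.95 km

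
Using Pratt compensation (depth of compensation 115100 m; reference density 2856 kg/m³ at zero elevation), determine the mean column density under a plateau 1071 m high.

2830 kg/m³

Pratt balance: ρ_ref D = ρ (D + h).
ρ = ρ_ref D/(D + h) = 2856 × 115100 m/(115100 m + 1071 m) = 2830 kg/m³.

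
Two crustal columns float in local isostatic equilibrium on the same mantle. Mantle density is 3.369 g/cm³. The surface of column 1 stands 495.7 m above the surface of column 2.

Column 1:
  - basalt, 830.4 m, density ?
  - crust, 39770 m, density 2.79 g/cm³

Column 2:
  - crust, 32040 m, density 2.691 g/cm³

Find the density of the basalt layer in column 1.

2.93 g/cm³

Take the compensation level at the base of the deeper column (depth z_c below the surface of column 1) and equate Σ ρ_i t_i down to z_c; mantle fills any gap and the z_c terms cancel.
Column 1: 830.4×ρ + 39770×2.79 + (z_c − 40600.4)×3.369
Column 2: 495.7×0 + 32040×2.691 + (z_c − 495.7 − 32040)×3.369
The z_c×3.369 term appears on both sides and cancels. Collect the known terms of each column as K = Σ(ρt)_known − 3.369 × (depth of known layers): K_1 = 110958.3 − 3.369×40600.4 = −25824.4476; K_2 = 86219.64 − 3.369×(495.7 + 32040) = −23393.1333.
Balance: K_1 + 830.4×ρ = K_2, so ρ = (K_2 − K_1)/830.4 = 2431.31/830.4 = 2.93 g/cm³.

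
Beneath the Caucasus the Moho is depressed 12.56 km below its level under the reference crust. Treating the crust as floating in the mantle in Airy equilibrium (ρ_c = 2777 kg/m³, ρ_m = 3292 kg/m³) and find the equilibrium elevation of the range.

Equating mass per unit area of the two columns: ρ_c h = (ρ_m − ρ_c) r.
h = r (ρ_m − ρ_c) / ρ_c = 12.56 km × (3292 − 2777) / 2777 = 2.33 km.

2.33 km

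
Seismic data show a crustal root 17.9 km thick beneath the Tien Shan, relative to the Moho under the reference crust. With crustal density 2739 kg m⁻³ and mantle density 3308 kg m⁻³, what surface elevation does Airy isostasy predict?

3.72 km

In Airy isostatic equilibrium: ρ_c h = (ρ_m − ρ_c) r.
h = r (ρ_m − ρ_c) / ρ_c = 17.9 km × (3308 − 2739) / 2739 = 3.72 km.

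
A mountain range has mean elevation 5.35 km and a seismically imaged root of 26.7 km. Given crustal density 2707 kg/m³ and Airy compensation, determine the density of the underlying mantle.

Airy balance: ρ_c h = (ρ_m − ρ_c) r → ρ_m = ρ_c (1 + h/r).
ρ_m = 2707 × (1 + 5.35 km/26.7 km) = 3250 kg/m³.

3250 kg/m³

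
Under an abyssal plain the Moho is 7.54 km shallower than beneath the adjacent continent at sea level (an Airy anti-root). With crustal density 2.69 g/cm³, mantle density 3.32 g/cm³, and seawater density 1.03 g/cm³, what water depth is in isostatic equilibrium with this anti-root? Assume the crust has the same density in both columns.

Replacing a thickness d of crust by seawater at the top must be balanced by replacing crust with mantle at the base: d (ρ_c − ρ_w) = a (ρ_m − ρ_c).
d = a (ρ_m − ρ_c)/(ρ_c − ρ_w) = 7.54 km × 0.63/1.66 = 2.86 km.

2.86 km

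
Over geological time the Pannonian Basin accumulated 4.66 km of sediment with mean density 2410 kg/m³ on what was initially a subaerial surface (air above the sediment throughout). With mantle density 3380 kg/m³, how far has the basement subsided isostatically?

3.32 km

Subaerial load: s = t ρ_sed / ρ_m = 4.66 km × 2410/3380 = 3.32 km.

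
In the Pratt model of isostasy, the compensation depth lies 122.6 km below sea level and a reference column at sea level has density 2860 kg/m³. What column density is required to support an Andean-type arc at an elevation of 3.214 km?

2790 kg/m³

Pratt balance: ρ_ref D = ρ (D + h).
ρ = ρ_ref D/(D + h) = 2860 × 122.6 km/(122.6 km + 3.214 km) = 2790 kg/m³.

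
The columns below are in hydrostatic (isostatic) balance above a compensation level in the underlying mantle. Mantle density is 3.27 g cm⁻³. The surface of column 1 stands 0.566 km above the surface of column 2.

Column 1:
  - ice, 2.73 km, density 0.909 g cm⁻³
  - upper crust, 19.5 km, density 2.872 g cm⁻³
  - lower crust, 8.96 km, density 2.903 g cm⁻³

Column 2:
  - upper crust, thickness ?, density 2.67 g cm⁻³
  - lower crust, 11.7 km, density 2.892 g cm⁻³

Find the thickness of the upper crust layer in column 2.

Take the compensation level at the base of the deeper column (depth z_c below the surface of column 1) and equate Σ ρ_i t_i down to z_c; mantle fills any gap and the z_c terms cancel.
Column 1: 2.73×0.909 + 19.5×2.872 + 8.96×2.903 + (z_c − 31.19)×3.27
Column 2: 0.566×0 + x×2.67 + 11.7×2.892 + (z_c − 0.566 − 11.7 − x)×3.27
The z_c×3.27 term appears on both sides and cancels. Collect the known terms of each column as K = Σ(ρt)_known − 3.27 × (depth of known layers): K_1 = 84.49645 − 3.27×31.19 = −17.49485; K_2 = 33.8364 − 3.27×(0.566 + 11.7) = −6.27342.
Balance: K_1 = K_2 − x×(3.27 − 2.67), so x = (K_2 − K_1)/(3.27 − 2.67) = 11.2214/0.6 = 18.7 km.

18.7 km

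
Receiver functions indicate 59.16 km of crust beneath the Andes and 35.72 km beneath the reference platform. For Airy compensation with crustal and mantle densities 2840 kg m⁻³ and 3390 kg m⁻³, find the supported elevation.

Excess crust Δ = 59.16 km − 35.72 km = 23.44 km, split between elevation h and root r with h + r = Δ.
Airy balance ρ_c h = (ρ_m − ρ_c) r gives r = h ρ_c/(ρ_m − ρ_c), so h (1 + ρ_c/(ρ_m − ρ_c)) = Δ, i.e. h = Δ (ρ_m − ρ_c)/ρ_m.
h = 23.44 km × 550/3390 = 3.8 km.

3.8 km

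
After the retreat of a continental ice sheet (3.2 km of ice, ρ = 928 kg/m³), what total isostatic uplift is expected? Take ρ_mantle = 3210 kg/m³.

Removing the load lets mantle flow back in; uplift u satisfies ρ_ice t = ρ_m u.
u = t ρ_ice/ρ_m = 3.2 km × 928/3210 = 0.925 km.

0.925 km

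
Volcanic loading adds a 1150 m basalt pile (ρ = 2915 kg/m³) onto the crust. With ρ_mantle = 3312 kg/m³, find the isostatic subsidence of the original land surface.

1010 m

Subaerial loading: s = t ρ_load / ρ_m.
s = 1150 m × 2915/3312 = 1010 m.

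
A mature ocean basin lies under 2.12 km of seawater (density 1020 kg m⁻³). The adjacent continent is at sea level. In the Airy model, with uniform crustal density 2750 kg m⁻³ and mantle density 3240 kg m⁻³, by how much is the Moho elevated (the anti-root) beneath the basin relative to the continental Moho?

By Archimedes' principle applied to the lithosphere: replacing crust with seawater at the top is compensated by replacing crust with mantle at the base: d (ρ_c − ρ_w) = a (ρ_m − ρ_c).
a = d (ρ_c − ρ_w)/(ρ_m − ρ_c) = 2.12 km × 1730/490 = 7.48 km.

7.48 km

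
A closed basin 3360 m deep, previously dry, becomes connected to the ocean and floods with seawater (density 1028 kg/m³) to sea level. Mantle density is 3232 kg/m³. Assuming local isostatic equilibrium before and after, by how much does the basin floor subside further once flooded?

After flooding the water column is d + s deep. Its weight must equal the weight of mantle displaced by the extra subsidence s: (d + s) ρ_w = s ρ_m.
s = d ρ_w / (ρ_m − ρ_w) = 3360 m × 1028/(3232 − 1028) = 1570 m.

1570 m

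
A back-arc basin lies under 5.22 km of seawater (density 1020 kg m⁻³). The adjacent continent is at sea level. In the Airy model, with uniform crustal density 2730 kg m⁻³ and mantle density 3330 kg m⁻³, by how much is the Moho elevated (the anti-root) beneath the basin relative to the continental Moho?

Balancing pressure at the compensation depth: replacing crust with seawater at the top is compensated by replacing crust with mantle at the base: d (ρ_c − ρ_w) = a (ρ_m − ρ_c).
a = d (ρ_c − ρ_w)/(ρ_m − ρ_c) = 5.22 km × 1710/600 = 14.9 km.

14.9 km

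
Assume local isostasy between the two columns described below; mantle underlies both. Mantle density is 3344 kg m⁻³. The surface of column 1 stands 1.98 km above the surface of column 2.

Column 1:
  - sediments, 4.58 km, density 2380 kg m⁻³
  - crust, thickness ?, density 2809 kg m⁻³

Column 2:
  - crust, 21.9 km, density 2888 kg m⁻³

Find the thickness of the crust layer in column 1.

Take the compensation level at the base of the deeper column (depth z_c below the surface of column 1) and equate Σ ρ_i t_i down to z_c; mantle fills any gap and the z_c terms cancel.
Column 1: 4.58×2380 + x×2809 + (z_c − 4.58 − x)×3344
Column 2: 1.98×0 + 21.9×2888 + (z_c − 1.98 − 21.9)×3344
The z_c×3344 term appears on both sides and cancels. Collect the known terms of each column as K = Σ(ρt)_known − 3344 × (depth of known layers): K_1 = 10900.4 − 3344×4.58 = −4415.12; K_2 = 63247.2 − 3344×(1.98 + 21.9) = −16607.52.
Balance: K_1 − x×(3344 − 2809) = K_2, so x = (K_1 − K_2)/(3344 − 2809) = 12192.4/535 = 22.8 km.

22.8 km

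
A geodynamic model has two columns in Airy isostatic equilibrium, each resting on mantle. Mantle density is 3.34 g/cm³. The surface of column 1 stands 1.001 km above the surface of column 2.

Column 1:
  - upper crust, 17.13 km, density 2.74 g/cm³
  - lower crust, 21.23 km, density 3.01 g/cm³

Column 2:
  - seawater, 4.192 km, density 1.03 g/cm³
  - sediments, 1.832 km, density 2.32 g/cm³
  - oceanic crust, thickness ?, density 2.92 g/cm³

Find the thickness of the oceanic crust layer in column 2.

5.69 km

Take the compensation level at the base of the deeper column (depth z_c below the surface of column 1) and equate Σ ρ_i t_i down to z_c; mantle fills any gap and the z_c terms cancel.
Column 1: 17.13×2.74 + 21.23×3.01 + (z_c − 38.36)×3.34
Column 2: 1.001×0 + 4.192×1.03 + 1.832×2.32 + x×2.92 + (z_c − 1.001 − 6.024 − x)×3.34
The z_c×3.34 term appears on both sides and cancels. Collect the known terms of each column as K = Σ(ρt)_known − 3.34 × (depth of known layers): K_1 = 110.8385 − 3.34×38.36 = −17.2839; K_2 = 8.568 − 3.34×(1.001 + 6.024) = −14.8955.
Balance: K_1 = K_2 − x×(3.34 − 2.92), so x = (K_2 − K_1)/(3.34 − 2.92) = 2.3884/0.42 = 5.69 km.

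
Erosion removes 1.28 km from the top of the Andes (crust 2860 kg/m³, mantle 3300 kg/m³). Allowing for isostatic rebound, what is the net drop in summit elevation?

0.171 km

Rebound u = e ρ_c/ρ_m = 1.28 km × 2860/3300 = 1.109 km.
Net surface drop = e − u = 1.28 km − 1.109 km = e (ρ_m − ρ_c)/ρ_m = 0.171 km.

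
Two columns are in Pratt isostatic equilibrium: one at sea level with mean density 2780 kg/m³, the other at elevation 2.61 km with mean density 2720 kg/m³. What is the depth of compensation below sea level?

ρ_ref D = ρ (D + h) → D (ρ_ref − ρ) = ρ h.
D = ρ h/(ρ_ref − ρ) = 2720 × 2.61 km/(2780 − 2720) = 118 km.

118 km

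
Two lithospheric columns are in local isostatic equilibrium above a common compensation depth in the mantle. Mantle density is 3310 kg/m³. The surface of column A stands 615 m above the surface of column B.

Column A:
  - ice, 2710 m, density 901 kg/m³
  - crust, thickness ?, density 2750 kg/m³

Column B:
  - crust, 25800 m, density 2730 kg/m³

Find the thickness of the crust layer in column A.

18700 m

Take the compensation level at the base of the deeper column (depth z_c below the surface of column A) and equate Σ ρ_i t_i down to z_c; mantle fills any gap and the z_c terms cancel.
Column A: 2710×901 + x×2750 + (z_c − 2710 − x)×3310
Column B: 615×0 + 25800×2730 + (z_c − 615 − 25800)×3310
The z_c×3310 term appears on both sides and cancels. Collect the known terms of each column as K = Σ(ρt)_known − 3310 × (depth of known layers): K_A = 2441710 − 3310×2710 = −6528390; K_B = 70434000 − 3310×(615 + 25800) = −16999650.
Balance: K_A − x×(3310 − 2750) = K_B, so x = (K_A − K_B)/(3310 − 2750) = 10471300/560 = 18700 m.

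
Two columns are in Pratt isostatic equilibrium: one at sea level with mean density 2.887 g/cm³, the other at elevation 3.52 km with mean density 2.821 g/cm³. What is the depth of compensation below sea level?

150 km

ρ_ref D = ρ (D + h) → D (ρ_ref − ρ) = ρ h.
D = ρ h/(ρ_ref − ρ) = 2.821 × 3.52 km/(2.887 − 2.821) = 150 km.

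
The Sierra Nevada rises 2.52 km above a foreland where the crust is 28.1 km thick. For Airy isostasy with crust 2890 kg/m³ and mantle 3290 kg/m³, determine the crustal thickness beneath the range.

Root depth r = h ρ_c / (ρ_m − ρ_c) = 2.52 km × 2890 / 400 = 18.21 km.
Total thickness = T + h + r = 28.1 km + 2.52 km + 18.21 km = 48.8 km.

48.8 km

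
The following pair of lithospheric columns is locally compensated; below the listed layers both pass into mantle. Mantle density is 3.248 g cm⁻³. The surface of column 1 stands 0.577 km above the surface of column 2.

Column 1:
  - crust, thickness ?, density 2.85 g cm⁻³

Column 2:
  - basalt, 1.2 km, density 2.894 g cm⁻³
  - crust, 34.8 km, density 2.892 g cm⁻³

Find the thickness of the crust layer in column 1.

Take the compensation level at the base of the deeper column (depth z_c below the surface of column 1) and equate Σ ρ_i t_i down to z_c; mantle fills any gap and the z_c terms cancel.
Column 1: x×2.85 + (z_c − 0 − x)×3.248
Column 2: 0.577×0 + 1.2×2.894 + 34.8×2.892 + (z_c − 0.577 − 36)×3.248
The z_c×3.248 term appears on both sides and cancels. Collect the known terms of each column as K = Σ(ρt)_known − 3.248 × (depth of known layers): K_1 = 0 − 3.248×0 = 0; K_2 = 104.1144 − 3.248×(0.577 + 36) = −14.687696.
Balance: K_1 − x×(3.248 − 2.85) = K_2, so x = (K_1 − K_2)/(3.248 − 2.85) = 14.6877/0.398 = 36.9 km.

36.9 km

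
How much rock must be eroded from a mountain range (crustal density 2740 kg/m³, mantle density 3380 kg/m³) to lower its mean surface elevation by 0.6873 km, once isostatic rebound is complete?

Net drop Δ = e − u = e − e ρ_c/ρ_m = e (ρ_m − ρ_c)/ρ_m.
e = Δ ρ_m/(ρ_m − ρ_c) = 0.6873 km × 3380/640 = 3.63 km.

3.63 km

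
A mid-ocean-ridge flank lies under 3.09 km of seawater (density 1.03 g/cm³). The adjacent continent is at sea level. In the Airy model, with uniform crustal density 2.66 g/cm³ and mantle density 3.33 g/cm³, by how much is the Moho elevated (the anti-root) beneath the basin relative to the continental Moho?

Balancing pressure at the compensation depth: replacing crust with seawater at the top is compensated by replacing crust with mantle at the base: d (ρ_c − ρ_w) = a (ρ_m − ρ_c).
a = d (ρ_c − ρ_w)/(ρ_m − ρ_c) = 3.09 km × 1.63/0.67 = 7.52 km.

7.52 km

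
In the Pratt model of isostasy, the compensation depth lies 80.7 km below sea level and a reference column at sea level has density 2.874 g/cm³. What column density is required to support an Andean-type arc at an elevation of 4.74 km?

2.71 g/cm³

Pratt balance: ρ_ref D = ρ (D + h).
ρ = ρ_ref D/(D + h) = 2.874 × 80.7 km/(80.7 km + 4.74 km) = 2.71 g/cm³.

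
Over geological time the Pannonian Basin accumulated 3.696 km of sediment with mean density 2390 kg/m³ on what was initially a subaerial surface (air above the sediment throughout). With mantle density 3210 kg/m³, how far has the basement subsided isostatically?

2.75 km

Subaerial load: s = t ρ_sed / ρ_m = 3.696 km × 2390/3210 = 2.75 km.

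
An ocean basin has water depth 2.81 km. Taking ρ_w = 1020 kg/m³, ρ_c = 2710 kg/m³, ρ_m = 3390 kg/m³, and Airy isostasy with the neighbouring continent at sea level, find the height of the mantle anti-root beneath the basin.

6.98 km

By Archimedes' principle applied to the lithosphere: replacing crust with seawater at the top is compensated by replacing crust with mantle at the base: d (ρ_c − ρ_w) = a (ρ_m − ρ_c).
a = d (ρ_c − ρ_w)/(ρ_m − ρ_c) = 2.81 km × 1690/680 = 6.98 km.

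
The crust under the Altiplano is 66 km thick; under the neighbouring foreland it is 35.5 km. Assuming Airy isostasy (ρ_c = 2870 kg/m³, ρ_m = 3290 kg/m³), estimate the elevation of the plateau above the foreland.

3.89 km

Excess crust Δ = 66 km − 35.5 km = 30.5 km, split between elevation h and root r with h + r = Δ.
Airy balance ρ_c h = (ρ_m − ρ_c) r gives r = h ρ_c/(ρ_m − ρ_c), so h (1 + ρ_c/(ρ_m − ρ_c)) = Δ, i.e. h = Δ (ρ_m − ρ_c)/ρ_m.
h = 30.5 km × 420/3290 = 3.89 km.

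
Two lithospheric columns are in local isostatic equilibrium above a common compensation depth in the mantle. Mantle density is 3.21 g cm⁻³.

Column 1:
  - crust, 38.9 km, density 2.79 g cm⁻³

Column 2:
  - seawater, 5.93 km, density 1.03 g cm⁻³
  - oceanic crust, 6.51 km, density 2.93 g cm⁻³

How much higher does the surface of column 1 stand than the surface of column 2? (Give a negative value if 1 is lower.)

0.495 km

For any compensation level in the mantle, the mantle terms cancel and isostasy reduces to e = (Σt_1 − Σt_2) − (Σ(ρt)_1 − Σ(ρt)_2) / ρ_m.
Σt_1 = 38.9 km; Σt_2 = 12.44 km; Σ(ρt)_1 = 108.531; Σ(ρt)_2 = 25.1822 (in km·g cm⁻³).
e = (38.9 − 12.44) − (108.531 − 25.1822) / 3.21 = 0.495 km.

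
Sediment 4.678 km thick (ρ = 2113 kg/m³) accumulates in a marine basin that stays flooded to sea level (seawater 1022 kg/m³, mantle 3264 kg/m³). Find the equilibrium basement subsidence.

2.28 km

Submarine loading: the sediment displaces seawater, and the subsidence is in turn flooded, so s (ρ_m − ρ_w) = t (ρ_sed − ρ_w).
s = 4.678 km × (2113 − 1022) / (3264 − 1022) = 2.28 km.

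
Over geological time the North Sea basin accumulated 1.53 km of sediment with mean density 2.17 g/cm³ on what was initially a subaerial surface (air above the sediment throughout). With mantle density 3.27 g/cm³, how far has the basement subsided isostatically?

1.02 km

Subaerial load: s = t ρ_sed / ρ_m = 1.53 km × 2.17/3.27 = 1.02 km.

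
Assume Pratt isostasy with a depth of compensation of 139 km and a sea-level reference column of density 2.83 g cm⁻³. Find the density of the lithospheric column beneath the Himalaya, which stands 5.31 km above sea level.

Pratt balance: ρ_ref D = ρ (D + h).
ρ = ρ_ref D/(D + h) = 2.83 × 139 km/(139 km + 5.31 km) = 2.73 g cm⁻³.

2.73 g cm⁻³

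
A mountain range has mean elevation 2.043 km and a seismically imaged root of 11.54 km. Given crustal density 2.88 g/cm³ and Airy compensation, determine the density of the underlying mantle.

Airy balance: ρ_c h = (ρ_m − ρ_c) r → ρ_m = ρ_c (1 + h/r).
ρ_m = 2.88 × (1 + 2.043 km/11.54 km) = 3.39 g/cm³.

3.39 g/cm³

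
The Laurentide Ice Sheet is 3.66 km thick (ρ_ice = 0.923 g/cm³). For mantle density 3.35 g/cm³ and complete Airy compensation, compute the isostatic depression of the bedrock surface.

1.01 km

Balancing pressure at the compensation depth: the ice load ρ_ice t is balanced by mantle displaced below, ρ_m s.
s = t ρ_ice / ρ_m = 3.66 km × 0.923/3.35 = 1.01 km.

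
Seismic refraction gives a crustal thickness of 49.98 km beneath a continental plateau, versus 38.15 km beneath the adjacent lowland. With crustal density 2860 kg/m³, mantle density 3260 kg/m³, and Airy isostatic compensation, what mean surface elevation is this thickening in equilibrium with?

1.45 km

Excess crust Δ = 49.98 km − 38.15 km = 11.83 km, split between elevation h and root r with h + r = Δ.
Airy balance ρ_c h = (ρ_m − ρ_c) r gives r = h ρ_c/(ρ_m − ρ_c), so h (1 + ρ_c/(ρ_m − ρ_c)) = Δ, i.e. h = Δ (ρ_m − ρ_c)/ρ_m.
h = 11.83 km × 400/3260 = 1.45 km.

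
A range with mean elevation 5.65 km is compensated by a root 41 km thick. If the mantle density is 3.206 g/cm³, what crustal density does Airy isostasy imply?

ρ_c h = (ρ_m − ρ_c) r → ρ_c (h + r) = ρ_m r → ρ_c = ρ_m r / (h + r).
ρ_c = 3.206 × 41 km / (5.65 km + 41 km) = 2.82 g/cm³.

2.82 g/cm³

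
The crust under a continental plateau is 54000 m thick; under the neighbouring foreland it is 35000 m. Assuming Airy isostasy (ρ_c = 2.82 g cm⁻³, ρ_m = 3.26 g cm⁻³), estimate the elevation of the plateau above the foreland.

2560 m

Excess crust Δ = 54000 m − 35000 m = 19000 m, split between elevation h and root r with h + r = Δ.
Airy balance ρ_c h = (ρ_m − ρ_c) r gives r = h ρ_c/(ρ_m − ρ_c), so h (1 + ρ_c/(ρ_m − ρ_c)) = Δ, i.e. h = Δ (ρ_m − ρ_c)/ρ_m.
h = 19000 m × 0.44/3.26 = 2560 m.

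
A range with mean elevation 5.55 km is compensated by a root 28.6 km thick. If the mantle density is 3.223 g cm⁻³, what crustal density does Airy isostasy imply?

ρ_c h = (ρ_m − ρ_c) r → ρ_c (h + r) = ρ_m r → ρ_c = ρ_m r / (h + r).
ρ_c = 3.223 × 28.6 km / (5.55 km + 28.6 km) = 2.7 g cm⁻³.

2.7 g cm⁻³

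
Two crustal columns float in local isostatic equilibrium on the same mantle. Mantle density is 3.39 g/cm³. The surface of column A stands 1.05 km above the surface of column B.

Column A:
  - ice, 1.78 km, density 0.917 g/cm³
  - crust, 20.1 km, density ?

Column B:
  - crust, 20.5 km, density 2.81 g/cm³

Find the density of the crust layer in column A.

Take the compensation level at the base of the deeper column (depth z_c below the surface of column A) and equate Σ ρ_i t_i down to z_c; mantle fills any gap and the z_c terms cancel.
Column A: 1.78×0.917 + 20.1×ρ + (z_c − 21.88)×3.39
Column B: 1.05×0 + 20.5×2.81 + (z_c − 1.05 − 20.5)×3.39
The z_c×3.39 term appears on both sides and cancels. Collect the known terms of each column as K = Σ(ρt)_known − 3.39 × (depth of known layers): K_A = 1.63226 − 3.39×21.88 = −72.54094; K_B = 57.605 − 3.39×(1.05 + 20.5) = −15.4495.
Balance: K_A + 20.1×ρ = K_B, so ρ = (K_B − K_A)/20.1 = 57.0914/20.1 = 2.84 g/cm³.

2.84 g/cm³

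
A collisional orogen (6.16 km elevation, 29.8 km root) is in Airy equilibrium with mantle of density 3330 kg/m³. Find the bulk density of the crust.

2760 kg/m³

ρ_c h = (ρ_m − ρ_c) r → ρ_c (h + r) = ρ_m r → ρ_c = ρ_m r / (h + r).
ρ_c = 3330 × 29.8 km / (6.16 km + 29.8 km) = 2760 kg/m³.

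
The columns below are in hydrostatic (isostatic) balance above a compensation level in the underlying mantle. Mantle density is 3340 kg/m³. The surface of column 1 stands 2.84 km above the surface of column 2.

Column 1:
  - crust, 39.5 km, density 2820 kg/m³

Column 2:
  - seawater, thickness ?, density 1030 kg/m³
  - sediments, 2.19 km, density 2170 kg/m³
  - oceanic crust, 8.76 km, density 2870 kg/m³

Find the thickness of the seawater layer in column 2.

Take the compensation level at the base of the deeper column (depth z_c below the surface of column 1) and equate Σ ρ_i t_i down to z_c; mantle fills any gap and the z_c terms cancel.
Column 1: 39.5×2820 + (z_c − 39.5)×3340
Column 2: 2.84×0 + x×1030 + 2.19×2170 + 8.76×2870 + (z_c − 2.84 − 10.95 − x)×3340
The z_c×3340 term appears on both sides and cancels. Collect the known terms of each column as K = Σ(ρt)_known − 3340 × (depth of known layers): K_1 = 111390 − 3340×39.5 = −20540; K_2 = 29893.5 − 3340×(2.84 + 10.95) = −16165.1.
Balance: K_1 = K_2 − x×(3340 − 1030), so x = (K_2 − K_1)/(3340 − 1030) = 4374.9/2310 = 1.89 km.

1.89 km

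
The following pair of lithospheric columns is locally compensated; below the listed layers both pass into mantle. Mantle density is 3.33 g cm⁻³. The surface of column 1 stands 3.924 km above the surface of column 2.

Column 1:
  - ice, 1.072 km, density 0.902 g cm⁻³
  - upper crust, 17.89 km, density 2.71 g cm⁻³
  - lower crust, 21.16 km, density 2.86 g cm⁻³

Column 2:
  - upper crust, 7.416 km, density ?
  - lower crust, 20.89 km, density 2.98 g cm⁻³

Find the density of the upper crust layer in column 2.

2.89 g cm⁻³

Take the compensation level at the base of the deeper column (depth z_c below the surface of column 1) and equate Σ ρ_i t_i down to z_c; mantle fills any gap and the z_c terms cancel.
Column 1: 1.072×0.902 + 17.89×2.71 + 21.16×2.86 + (z_c − 40.122)×3.33
Column 2: 3.924×0 + 7.416×ρ + 20.89×2.98 + (z_c − 3.924 − 28.306)×3.33
The z_c×3.33 term appears on both sides and cancels. Collect the known terms of each column as K = Σ(ρt)_known − 3.33 × (depth of known layers): K_1 = 109.966444 − 3.33×40.122 = −23.639816; K_2 = 62.2522 − 3.33×(3.924 + 28.306) = −45.0737.
Balance: K_1 = K_2 + 7.416×ρ, so ρ = (K_1 − K_2)/7.416 = 21.4339/7.416 = 2.89 g cm⁻³.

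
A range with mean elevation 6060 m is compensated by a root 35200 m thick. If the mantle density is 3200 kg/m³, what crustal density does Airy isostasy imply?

2730 kg/m³

ρ_c h = (ρ_m − ρ_c) r → ρ_c (h + r) = ρ_m r → ρ_c = ρ_m r / (h + r).
ρ_c = 3200 × 35200 m / (6060 m + 35200 m) = 2730 kg/m³.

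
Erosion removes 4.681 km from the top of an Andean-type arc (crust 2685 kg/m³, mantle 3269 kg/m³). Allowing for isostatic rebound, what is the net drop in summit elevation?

0.836 km

Rebound u = e ρ_c/ρ_m = 4.681 km × 2685/3269 = 3.845 km.
Net surface drop = e − u = 4.681 km − 3.845 km = e (ρ_m − ρ_c)/ρ_m = 0.836 km.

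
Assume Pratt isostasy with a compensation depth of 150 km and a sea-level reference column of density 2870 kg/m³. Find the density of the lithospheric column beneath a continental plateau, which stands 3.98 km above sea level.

Pratt balance: ρ_ref D = ρ (D + h).
ρ = ρ_ref D/(D + h) = 2870 × 150 km/(150 km + 3.98 km) = 2800 kg/m³.

2800 kg/m³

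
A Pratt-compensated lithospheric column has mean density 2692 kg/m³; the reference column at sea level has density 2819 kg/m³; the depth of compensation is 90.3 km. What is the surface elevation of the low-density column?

ρ_ref D = ρ (D + h) → h = D (ρ_ref − ρ)/ρ.
h = 90.3 km × (2819 − 2692)/2692 = 4.26 km.

4.26 km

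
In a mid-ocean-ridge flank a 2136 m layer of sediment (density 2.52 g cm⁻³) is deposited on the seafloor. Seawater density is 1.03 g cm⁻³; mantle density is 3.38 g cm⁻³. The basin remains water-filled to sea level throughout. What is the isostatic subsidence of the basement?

1350 m

Submarine loading: the sediment displaces seawater, and the subsidence is in turn flooded, so s (ρ_m − ρ_w) = t (ρ_sed − ρ_w).
s = 2136 m × (2.52 − 1.03) / (3.38 − 1.03) = 1350 m.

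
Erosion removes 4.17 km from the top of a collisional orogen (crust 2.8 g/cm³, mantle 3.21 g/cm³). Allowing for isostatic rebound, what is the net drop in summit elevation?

Rebound u = e ρ_c/ρ_m = 4.17 km × 2.8/3.21 = 3.637 km.
Net surface drop = e − u = 4.17 km − 3.637 km = e (ρ_m − ρ_c)/ρ_m = 0.533 km.

0.533 km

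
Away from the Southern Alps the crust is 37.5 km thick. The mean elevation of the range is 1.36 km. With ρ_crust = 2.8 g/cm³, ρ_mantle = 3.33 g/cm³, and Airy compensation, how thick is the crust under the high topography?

Root depth r = h ρ_c / (ρ_m − ρ_c) = 1.36 km × 2.8 / 0.53 = 7.185 km.
Total thickness = T + h + r = 37.5 km + 1.36 km + 7.185 km = 46 km.

46 km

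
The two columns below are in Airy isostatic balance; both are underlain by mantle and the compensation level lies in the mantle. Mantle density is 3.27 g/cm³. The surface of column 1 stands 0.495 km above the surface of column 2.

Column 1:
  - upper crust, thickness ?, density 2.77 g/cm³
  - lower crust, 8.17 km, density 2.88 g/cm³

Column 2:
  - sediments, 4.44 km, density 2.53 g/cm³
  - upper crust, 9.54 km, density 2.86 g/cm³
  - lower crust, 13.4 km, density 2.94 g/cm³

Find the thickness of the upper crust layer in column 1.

20.1 km

Take the compensation level at the base of the deeper column (depth z_c below the surface of column 1) and equate Σ ρ_i t_i down to z_c; mantle fills any gap and the z_c terms cancel.
Column 1: x×2.77 + 8.17×2.88 + (z_c − 8.17 − x)×3.27
Column 2: 0.495×0 + 4.44×2.53 + 9.54×2.86 + 13.4×2.94 + (z_c − 0.495 − 27.38)×3.27
The z_c×3.27 term appears on both sides and cancels. Collect the known terms of each column as K = Σ(ρt)_known − 3.27 × (depth of known layers): K_1 = 23.5296 − 3.27×8.17 = −3.1863; K_2 = 77.9136 − 3.27×(0.495 + 27.38) = −13.23765.
Balance: K_1 − x×(3.27 − 2.77) = K_2, so x = (K_1 − K_2)/(3.27 − 2.77) = 10.0513/0.5 = 20.1 km.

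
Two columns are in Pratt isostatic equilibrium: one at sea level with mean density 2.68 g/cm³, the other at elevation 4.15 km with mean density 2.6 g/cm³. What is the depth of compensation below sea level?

135 km

ρ_ref D = ρ (D + h) → D (ρ_ref − ρ) = ρ h.
D = ρ h/(ρ_ref − ρ) = 2.6 × 4.15 km/(2.68 − 2.6) = 135 km.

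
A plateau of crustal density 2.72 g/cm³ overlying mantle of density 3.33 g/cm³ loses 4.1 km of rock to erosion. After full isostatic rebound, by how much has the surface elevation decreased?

0.751 km

Rebound u = e ρ_c/ρ_m = 4.1 km × 2.72/3.33 = 3.349 km.
Net surface drop = e − u = 4.1 km − 3.349 km = e (ρ_m − ρ_c)/ρ_m = 0.751 km.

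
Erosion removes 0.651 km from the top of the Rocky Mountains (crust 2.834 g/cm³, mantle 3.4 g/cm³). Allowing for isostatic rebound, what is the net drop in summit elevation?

0.108 km

Rebound u = e ρ_c/ρ_m = 0.651 km × 2.834/3.4 = 0.5426 km.
Net surface drop = e − u = 0.651 km − 0.5426 km = e (ρ_m − ρ_c)/ρ_m = 0.108 km.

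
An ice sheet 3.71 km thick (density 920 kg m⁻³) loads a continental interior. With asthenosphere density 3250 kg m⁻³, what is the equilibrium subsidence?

1.05 km

Equating mass per unit area of the two columns: the ice load ρ_ice t is balanced by mantle displaced below, ρ_m s.
s = t ρ_ice / ρ_m = 3.71 km × 920/3250 = 1.05 km.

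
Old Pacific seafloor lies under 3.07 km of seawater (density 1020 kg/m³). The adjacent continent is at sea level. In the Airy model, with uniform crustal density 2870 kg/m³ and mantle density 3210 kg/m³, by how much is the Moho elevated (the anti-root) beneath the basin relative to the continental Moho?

16.7 km

For local isostatic compensation: replacing crust with seawater at the top is compensated by replacing crust with mantle at the base: d (ρ_c − ρ_w) = a (ρ_m − ρ_c).
a = d (ρ_c − ρ_w)/(ρ_m − ρ_c) = 3.07 km × 1850/340 = 16.7 km.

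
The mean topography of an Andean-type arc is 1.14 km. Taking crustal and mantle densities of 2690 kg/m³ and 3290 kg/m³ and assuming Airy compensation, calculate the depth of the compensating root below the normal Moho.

5.11 km

In Airy isostatic equilibrium: the weight of the topography is balanced by the buoyancy of the root, ρ_c h = (ρ_m − ρ_c) r.
r = h · ρ_c / (ρ_m − ρ_c) = 1.14 km × 2690 / (3290 − 2690) = 5.11 km.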